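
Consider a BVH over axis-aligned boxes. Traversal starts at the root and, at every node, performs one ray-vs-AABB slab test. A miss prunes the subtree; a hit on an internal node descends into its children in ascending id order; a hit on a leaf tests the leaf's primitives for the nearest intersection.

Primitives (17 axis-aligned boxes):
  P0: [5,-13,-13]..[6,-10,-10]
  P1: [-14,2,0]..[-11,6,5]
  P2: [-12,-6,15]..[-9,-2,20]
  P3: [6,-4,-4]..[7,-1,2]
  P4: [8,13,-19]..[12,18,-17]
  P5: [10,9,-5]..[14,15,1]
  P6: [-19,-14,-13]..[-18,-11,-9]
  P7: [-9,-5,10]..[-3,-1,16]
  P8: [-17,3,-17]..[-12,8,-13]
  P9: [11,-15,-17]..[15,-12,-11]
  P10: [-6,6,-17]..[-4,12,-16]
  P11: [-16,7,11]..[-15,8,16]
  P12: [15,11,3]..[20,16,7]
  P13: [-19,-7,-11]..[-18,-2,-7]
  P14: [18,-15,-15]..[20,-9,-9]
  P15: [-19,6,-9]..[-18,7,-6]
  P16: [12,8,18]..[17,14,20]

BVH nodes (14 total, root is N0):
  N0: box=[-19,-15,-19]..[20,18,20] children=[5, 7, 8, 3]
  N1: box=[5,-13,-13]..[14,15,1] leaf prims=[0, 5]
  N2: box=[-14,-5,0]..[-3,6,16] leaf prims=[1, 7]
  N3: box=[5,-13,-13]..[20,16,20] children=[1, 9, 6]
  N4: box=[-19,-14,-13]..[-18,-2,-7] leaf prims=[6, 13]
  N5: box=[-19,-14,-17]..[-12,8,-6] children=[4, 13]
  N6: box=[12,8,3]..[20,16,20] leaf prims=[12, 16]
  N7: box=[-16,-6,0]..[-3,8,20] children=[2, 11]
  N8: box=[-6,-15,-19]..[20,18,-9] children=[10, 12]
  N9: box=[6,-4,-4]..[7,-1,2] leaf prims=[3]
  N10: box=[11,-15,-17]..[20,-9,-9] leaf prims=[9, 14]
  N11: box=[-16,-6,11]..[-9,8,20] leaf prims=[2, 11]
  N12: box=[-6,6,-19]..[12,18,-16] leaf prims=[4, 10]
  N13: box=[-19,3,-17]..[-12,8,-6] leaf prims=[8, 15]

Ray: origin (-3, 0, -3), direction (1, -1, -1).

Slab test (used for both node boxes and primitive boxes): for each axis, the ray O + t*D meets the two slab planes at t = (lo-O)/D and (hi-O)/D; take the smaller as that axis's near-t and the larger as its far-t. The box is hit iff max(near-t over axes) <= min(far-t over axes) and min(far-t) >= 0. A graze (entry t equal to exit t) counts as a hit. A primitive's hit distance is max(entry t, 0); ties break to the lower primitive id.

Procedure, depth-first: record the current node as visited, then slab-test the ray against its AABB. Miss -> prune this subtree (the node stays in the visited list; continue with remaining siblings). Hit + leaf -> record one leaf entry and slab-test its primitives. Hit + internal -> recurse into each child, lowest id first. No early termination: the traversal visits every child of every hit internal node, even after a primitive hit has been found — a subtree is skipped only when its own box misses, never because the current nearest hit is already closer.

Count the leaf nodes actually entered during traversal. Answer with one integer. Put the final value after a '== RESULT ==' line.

Trace the traversal:
N0 x:[-16,23] y:[-18,15] z:[-23,16] -> hit [-16,15], descend [3, 5, 7, 8]
  N3 x:[8,23] y:[-16,13] z:[-23,10] -> hit [8,10], descend [1, 6, 9]
    N1 x:[8,17] y:[-15,13] z:[-4,10] -> hit [8,10] leaf, test {P0(miss), P5(miss)}
    N6 x:[15,23] y:[-16,-8] z:[-23,-6] -> miss, prune
    N9 x:[9,10] y:[1,4] z:[-5,1] -> miss, prune
  N5 x:[-16,-9] y:[-8,14] z:[3,14] -> miss, prune
  N7 x:[-13,0] y:[-8,6] z:[-23,-3] -> miss, prune
  N8 x:[-3,23] y:[-18,15] z:[6,16] -> hit [6,15], descend [10, 12]
    N10 x:[14,23] y:[9,15] z:[6,14] -> hit [14,14] leaf, test {P9@t=14, P14(miss)}
    N12 x:[-3,15] y:[-18,-6] z:[13,16] -> miss, prune

10 AABB tests over nodes [0, 3, 1, 6, 9, 5, 7, 8, 10, 12]; 2 leaves entered; closest P9.

== RESULT ==
2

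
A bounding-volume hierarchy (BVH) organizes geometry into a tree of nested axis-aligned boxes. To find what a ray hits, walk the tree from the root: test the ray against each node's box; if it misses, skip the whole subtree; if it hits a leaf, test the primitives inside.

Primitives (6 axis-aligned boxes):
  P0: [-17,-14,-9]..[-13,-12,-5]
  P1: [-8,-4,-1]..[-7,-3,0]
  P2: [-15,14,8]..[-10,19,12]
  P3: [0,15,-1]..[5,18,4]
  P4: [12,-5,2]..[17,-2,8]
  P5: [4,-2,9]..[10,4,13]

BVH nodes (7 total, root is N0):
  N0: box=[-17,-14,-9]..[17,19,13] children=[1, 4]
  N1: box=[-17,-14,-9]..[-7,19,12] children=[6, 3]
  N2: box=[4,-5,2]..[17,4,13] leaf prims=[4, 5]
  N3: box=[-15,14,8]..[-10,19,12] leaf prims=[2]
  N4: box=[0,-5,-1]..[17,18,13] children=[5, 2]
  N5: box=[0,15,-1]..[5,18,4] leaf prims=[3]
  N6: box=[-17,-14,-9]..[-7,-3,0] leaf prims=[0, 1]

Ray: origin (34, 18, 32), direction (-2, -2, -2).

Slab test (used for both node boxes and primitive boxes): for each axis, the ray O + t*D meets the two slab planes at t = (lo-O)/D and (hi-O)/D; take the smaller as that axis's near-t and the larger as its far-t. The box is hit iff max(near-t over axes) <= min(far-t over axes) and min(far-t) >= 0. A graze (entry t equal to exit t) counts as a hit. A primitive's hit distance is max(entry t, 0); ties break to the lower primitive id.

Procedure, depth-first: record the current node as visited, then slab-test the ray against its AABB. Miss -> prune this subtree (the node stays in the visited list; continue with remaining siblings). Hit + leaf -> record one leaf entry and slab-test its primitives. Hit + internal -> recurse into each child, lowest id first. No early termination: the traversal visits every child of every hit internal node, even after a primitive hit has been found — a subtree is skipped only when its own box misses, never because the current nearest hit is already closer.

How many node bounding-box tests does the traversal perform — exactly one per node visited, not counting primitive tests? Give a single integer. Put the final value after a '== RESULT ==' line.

Traverse from the root:
N0 x:[17/2,51/2] y:[-1/2,16] z:[19/2,41/2] -> hit [19/2,16], descend [1, 4]
  N1 x:[41/2,51/2] y:[-1/2,16] z:[10,41/2] -> miss, prune
  N4 x:[17/2,17] y:[0,23/2] z:[19/2,33/2] -> hit [19/2,23/2], descend [2, 5]
    N2 x:[17/2,15] y:[7,23/2] z:[19/2,15] -> hit [19/2,23/2] leaf, test {P4(miss), P5(miss)}
    N5 x:[29/2,17] y:[0,3/2] z:[14,33/2] -> miss, prune

order=[0, 1, 4, 2, 5]  |boxes|=5  |leaves|=1  hit=miss

== RESULT ==
5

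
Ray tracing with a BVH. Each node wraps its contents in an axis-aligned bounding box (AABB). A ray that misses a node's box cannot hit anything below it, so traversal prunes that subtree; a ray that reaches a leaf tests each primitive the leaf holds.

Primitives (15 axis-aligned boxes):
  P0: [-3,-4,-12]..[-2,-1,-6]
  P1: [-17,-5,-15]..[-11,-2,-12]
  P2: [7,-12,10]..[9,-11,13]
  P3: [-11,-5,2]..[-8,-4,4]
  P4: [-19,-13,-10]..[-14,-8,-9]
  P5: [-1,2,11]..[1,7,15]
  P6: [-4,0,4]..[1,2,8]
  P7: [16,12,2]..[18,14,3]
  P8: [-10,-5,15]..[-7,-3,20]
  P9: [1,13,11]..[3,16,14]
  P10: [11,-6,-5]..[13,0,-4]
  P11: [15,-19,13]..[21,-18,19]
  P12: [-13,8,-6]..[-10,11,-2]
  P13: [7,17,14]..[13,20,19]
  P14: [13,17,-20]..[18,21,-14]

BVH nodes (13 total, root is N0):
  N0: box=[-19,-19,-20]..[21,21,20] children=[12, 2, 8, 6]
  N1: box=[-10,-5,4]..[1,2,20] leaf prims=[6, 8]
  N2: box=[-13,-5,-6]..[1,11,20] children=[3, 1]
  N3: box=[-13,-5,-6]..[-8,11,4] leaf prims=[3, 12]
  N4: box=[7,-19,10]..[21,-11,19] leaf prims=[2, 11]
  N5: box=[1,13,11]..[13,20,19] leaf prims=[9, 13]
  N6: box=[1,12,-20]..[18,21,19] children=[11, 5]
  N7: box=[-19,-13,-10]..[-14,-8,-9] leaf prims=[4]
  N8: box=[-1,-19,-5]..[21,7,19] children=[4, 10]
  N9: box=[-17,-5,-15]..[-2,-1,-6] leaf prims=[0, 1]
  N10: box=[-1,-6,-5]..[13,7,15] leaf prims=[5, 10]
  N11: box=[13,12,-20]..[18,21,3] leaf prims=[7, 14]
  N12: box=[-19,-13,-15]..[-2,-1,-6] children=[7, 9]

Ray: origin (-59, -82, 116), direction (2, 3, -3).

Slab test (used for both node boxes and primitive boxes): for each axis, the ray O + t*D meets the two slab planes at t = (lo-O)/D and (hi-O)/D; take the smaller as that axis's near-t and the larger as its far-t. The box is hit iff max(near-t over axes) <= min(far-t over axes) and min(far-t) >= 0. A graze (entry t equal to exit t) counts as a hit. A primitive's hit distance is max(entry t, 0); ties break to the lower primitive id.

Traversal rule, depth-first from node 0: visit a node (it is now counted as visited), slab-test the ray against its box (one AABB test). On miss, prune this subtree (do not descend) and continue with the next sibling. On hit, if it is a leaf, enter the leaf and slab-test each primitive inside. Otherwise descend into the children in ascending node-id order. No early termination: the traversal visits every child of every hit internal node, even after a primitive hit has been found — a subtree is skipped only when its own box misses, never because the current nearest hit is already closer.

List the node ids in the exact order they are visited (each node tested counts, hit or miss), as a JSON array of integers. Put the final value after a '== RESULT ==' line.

Traverse from the root:
N0 x:[20,40] y:[21,103/3] z:[32,136/3] -> hit [32,103/3], descend [2, 6, 8, 12]
  N2 x:[23,30] y:[77/3,31] z:[32,122/3] -> miss, prune
  N6 x:[30,77/2] y:[94/3,103/3] z:[97/3,136/3] -> hit [97/3,103/3], descend [5, 11]
    N5 x:[30,36] y:[95/3,34] z:[97/3,35] -> hit [97/3,34] leaf, test {P9(miss), P13@t=33}
    N11 x:[36,77/2] y:[94/3,103/3] z:[113/3,136/3] -> miss, prune
  N8 x:[29,40] y:[21,89/3] z:[97/3,121/3] -> miss, prune
  N12 x:[20,57/2] y:[23,27] z:[122/3,131/3] -> miss, prune

Visited [0, 2, 6, 5, 11, 8, 12]. Tests: 7 box, 1 leaf. Nearest: P13.

== RESULT ==
[0, 2, 6, 5, 11, 8, 12]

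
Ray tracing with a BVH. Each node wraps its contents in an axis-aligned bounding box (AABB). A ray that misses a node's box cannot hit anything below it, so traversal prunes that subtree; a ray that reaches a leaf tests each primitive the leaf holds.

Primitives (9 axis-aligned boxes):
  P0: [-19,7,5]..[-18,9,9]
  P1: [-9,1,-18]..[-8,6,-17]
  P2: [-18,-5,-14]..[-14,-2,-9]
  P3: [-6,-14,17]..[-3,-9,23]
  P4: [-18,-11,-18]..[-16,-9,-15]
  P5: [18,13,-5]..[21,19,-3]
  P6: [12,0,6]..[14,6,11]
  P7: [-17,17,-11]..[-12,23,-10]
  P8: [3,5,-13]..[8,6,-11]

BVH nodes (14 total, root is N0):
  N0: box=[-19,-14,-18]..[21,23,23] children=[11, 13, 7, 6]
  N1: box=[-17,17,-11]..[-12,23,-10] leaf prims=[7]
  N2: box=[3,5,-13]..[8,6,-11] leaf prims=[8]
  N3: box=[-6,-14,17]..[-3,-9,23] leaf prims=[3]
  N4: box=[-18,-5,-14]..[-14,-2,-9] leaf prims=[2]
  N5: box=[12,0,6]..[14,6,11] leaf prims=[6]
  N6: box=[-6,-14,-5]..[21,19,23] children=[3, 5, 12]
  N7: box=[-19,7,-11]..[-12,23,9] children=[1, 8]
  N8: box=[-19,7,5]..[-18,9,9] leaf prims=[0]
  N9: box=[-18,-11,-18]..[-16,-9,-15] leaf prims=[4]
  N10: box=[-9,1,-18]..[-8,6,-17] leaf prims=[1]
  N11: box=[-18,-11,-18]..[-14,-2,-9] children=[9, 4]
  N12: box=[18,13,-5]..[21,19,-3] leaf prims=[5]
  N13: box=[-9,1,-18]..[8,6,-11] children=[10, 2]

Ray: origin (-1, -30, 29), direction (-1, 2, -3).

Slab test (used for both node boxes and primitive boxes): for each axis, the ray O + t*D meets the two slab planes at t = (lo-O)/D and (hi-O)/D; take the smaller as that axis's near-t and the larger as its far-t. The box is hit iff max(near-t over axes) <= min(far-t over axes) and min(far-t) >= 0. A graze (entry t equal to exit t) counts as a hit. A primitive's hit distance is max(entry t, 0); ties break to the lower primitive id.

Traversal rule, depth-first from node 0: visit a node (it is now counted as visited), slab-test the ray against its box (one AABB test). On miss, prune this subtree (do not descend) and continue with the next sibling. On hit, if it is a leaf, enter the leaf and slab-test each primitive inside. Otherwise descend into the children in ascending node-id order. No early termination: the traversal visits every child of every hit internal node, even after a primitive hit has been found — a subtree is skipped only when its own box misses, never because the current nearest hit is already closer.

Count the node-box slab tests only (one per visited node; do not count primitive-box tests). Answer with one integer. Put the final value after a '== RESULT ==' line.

Traverse from the root:
N0 x:[-22,18] y:[8,53/2] z:[2,47/3] -> hit [8,47/3], descend [6, 7, 11, 13]
  N6 x:[-22,5] y:[8,49/2] z:[2,34/3] -> miss, prune
  N7 x:[11,18] y:[37/2,53/2] z:[20/3,40/3] -> miss, prune
  N11 x:[13,17] y:[19/2,14] z:[38/3,47/3] -> hit [13,14], descend [4, 9]
    N4 x:[13,17] y:[25/2,14] z:[38/3,43/3] -> hit [13,14] leaf, test {P2@t=13}
    N9 x:[15,17] y:[19/2,21/2] z:[44/3,47/3] -> miss, prune
  N13 x:[-9,8] y:[31/2,18] z:[40/3,47/3] -> miss, prune

Visited [0, 6, 7, 11, 4, 9, 13]. Tests: 7 box, 1 leaf. Nearest: P2.

== RESULT ==
7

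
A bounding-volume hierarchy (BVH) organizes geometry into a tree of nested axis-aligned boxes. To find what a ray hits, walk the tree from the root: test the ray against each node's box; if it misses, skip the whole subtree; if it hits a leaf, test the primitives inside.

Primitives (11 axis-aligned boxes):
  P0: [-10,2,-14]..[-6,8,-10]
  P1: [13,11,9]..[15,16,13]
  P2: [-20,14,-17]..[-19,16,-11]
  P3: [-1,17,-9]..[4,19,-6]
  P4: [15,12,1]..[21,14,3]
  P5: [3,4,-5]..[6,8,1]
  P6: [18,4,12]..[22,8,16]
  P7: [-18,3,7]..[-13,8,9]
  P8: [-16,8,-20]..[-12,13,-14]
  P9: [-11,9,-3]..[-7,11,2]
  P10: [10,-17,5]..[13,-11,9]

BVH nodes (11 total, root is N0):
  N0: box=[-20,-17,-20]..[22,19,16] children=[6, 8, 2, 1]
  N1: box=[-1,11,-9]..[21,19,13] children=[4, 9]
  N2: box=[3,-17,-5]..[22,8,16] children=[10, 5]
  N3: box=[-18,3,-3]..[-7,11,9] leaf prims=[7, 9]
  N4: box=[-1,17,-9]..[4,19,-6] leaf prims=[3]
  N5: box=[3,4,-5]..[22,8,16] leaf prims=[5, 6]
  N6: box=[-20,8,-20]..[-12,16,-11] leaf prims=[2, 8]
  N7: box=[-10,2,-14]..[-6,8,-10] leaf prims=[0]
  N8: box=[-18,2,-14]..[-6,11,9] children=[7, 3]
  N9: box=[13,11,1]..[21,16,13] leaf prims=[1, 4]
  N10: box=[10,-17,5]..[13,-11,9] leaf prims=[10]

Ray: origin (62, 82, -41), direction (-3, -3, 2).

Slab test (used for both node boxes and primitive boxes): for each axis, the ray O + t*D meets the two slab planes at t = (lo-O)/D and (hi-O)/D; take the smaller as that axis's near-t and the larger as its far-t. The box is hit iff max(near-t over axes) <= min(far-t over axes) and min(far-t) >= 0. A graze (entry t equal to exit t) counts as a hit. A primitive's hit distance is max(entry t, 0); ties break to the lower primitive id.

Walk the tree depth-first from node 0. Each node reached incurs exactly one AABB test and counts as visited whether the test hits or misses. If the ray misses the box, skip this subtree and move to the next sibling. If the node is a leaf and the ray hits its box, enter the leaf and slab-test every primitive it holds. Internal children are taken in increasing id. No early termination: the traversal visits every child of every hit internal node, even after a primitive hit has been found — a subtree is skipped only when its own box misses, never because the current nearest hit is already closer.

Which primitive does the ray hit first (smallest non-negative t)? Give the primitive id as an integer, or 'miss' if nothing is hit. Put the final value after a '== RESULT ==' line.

Trace the traversal:
N0 x:[40/3,82/3] y:[21,33] z:[21/2,57/2] -> hit [21,82/3], descend [1, 2, 6, 8]
  N1 x:[41/3,21] y:[21,71/3] z:[16,27] -> hit [21,21], descend [4, 9]
    N4 x:[58/3,21] y:[21,65/3] z:[16,35/2] -> miss, prune
    N9 x:[41/3,49/3] y:[22,71/3] z:[21,27] -> miss, prune
  N2 x:[40/3,59/3] y:[74/3,33] z:[18,57/2] -> miss, prune
  N6 x:[74/3,82/3] y:[22,74/3] z:[21/2,15] -> miss, prune
  N8 x:[68/3,80/3] y:[71/3,80/3] z:[27/2,25] -> hit [71/3,25], descend [3, 7]
    N3 x:[23,80/3] y:[71/3,79/3] z:[19,25] -> hit [71/3,25] leaf, test {P7@t=25, P9(miss)}
    N7 x:[68/3,24] y:[74/3,80/3] z:[27/2,31/2] -> miss, prune

order=[0, 1, 4, 9, 2, 6, 8, 3, 7]  |boxes|=9  |leaves|=1  hit=P7

== RESULT ==
7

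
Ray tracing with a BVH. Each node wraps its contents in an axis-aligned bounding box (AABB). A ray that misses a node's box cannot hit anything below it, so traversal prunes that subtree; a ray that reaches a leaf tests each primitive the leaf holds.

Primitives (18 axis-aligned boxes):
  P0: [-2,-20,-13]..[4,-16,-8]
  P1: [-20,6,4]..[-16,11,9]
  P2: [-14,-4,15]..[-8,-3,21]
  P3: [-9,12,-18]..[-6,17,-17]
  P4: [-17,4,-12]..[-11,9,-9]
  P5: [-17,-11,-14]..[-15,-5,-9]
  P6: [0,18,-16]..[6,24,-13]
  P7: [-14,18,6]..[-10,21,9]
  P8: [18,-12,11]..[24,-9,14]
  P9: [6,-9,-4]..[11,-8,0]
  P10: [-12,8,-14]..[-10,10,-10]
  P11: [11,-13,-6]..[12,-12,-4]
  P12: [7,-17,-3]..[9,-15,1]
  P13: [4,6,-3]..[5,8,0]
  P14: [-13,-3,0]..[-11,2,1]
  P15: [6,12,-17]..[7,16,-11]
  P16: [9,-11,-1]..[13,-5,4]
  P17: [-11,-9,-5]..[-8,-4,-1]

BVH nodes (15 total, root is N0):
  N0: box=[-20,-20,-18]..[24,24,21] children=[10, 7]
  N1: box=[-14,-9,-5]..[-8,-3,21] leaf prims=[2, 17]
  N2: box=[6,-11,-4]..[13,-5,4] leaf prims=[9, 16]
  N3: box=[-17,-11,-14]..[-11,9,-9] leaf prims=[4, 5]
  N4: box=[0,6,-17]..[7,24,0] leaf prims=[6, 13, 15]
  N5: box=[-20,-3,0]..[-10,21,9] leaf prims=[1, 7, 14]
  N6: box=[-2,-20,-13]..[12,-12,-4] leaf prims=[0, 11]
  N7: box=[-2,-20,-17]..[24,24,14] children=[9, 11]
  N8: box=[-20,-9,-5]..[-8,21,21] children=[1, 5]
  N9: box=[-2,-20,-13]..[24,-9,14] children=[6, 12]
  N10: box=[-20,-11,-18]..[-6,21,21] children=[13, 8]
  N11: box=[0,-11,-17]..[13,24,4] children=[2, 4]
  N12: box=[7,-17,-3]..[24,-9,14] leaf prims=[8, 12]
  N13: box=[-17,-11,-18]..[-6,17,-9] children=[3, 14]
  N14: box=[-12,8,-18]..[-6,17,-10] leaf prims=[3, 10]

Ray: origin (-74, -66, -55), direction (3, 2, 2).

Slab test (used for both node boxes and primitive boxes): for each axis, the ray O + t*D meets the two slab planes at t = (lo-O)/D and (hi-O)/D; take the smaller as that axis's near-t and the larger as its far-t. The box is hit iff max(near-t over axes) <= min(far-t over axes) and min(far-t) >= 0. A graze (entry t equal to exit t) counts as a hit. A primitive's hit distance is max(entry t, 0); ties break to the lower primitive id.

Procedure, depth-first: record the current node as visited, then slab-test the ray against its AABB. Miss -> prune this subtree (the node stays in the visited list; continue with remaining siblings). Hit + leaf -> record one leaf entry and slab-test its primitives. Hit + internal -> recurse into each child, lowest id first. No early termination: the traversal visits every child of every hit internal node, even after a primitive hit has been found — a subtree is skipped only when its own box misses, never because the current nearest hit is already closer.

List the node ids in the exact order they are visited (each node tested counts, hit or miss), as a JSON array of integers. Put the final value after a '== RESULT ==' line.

Walk:
N0 x:[18,98/3] y:[23,45] z:[37/2,38] -> hit [23,98/3], descend [7, 10]
  N7 x:[24,98/3] y:[23,45] z:[19,69/2] -> hit [24,98/3], descend [9, 11]
    N9 x:[24,98/3] y:[23,57/2] z:[21,69/2] -> hit [24,57/2], descend [6, 12]
      N6 x:[24,86/3] y:[23,27] z:[21,51/2] -> hit [24,51/2] leaf, test {P0(miss), P11(miss)}
      N12 x:[27,98/3] y:[49/2,57/2] z:[26,69/2] -> hit [27,57/2] leaf, test {P8(miss), P12(miss)}
    N11 x:[74/3,29] y:[55/2,45] z:[19,59/2] -> hit [55/2,29], descend [2, 4]
      N2 x:[80/3,29] y:[55/2,61/2] z:[51/2,59/2] -> hit [55/2,29] leaf, test {P9(miss), P16@t=83/3}
      N4 x:[74/3,27] y:[36,45] z:[19,55/2] -> miss, prune
  N10 x:[18,68/3] y:[55/2,87/2] z:[37/2,38] -> miss, prune

Summary -> nodes [0, 7, 9, 6, 12, 11, 2, 4, 10]; box-tests=9; leaf-entries=3; first=P16

== RESULT ==
[0, 7, 9, 6, 12, 11, 2, 4, 10]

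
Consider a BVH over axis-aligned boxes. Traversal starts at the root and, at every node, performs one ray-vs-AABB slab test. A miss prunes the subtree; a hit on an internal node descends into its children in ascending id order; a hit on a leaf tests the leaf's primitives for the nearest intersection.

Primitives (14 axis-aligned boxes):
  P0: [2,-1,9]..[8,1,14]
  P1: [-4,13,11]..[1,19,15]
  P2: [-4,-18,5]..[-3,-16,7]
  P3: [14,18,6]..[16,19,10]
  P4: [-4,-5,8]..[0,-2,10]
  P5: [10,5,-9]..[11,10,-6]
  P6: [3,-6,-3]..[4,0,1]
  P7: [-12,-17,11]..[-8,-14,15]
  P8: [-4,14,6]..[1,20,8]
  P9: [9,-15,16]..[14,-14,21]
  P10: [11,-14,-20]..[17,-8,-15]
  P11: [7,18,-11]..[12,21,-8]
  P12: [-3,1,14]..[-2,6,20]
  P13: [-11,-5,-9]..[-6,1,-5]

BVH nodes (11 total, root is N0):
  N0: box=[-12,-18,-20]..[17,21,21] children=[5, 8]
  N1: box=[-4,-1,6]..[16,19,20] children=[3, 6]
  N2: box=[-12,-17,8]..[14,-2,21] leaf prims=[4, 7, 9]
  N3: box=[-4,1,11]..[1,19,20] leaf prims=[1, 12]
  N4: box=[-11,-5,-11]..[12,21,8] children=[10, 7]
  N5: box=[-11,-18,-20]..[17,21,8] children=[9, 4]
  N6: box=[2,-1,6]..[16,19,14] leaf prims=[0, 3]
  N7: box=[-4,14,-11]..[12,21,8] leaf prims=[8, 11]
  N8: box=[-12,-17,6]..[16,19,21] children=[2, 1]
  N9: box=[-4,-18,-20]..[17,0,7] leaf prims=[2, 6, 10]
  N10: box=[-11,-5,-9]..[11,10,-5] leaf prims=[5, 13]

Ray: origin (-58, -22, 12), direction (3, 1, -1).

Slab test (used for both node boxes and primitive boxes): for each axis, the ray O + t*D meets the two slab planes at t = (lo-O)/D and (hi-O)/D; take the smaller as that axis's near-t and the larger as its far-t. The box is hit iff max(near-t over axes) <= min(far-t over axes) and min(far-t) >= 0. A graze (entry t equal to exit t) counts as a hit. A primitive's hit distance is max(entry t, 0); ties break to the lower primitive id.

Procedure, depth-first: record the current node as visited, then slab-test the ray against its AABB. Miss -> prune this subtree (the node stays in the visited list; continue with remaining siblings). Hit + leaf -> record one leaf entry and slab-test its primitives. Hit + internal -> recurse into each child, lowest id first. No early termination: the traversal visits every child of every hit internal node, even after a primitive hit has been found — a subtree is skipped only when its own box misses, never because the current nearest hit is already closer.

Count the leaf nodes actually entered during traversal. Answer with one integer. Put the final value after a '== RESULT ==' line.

Walk:
N0 x:[46/3,25] y:[4,43] z:[-9,32] -> hit [46/3,25], descend [5, 8]
  N5 x:[47/3,25] y:[4,43] z:[4,32] -> hit [47/3,25], descend [4, 9]
    N4 x:[47/3,70/3] y:[17,43] z:[4,23] -> hit [17,23], descend [7, 10]
      N7 x:[18,70/3] y:[36,43] z:[4,23] -> miss, prune
      N10 x:[47/3,23] y:[17,32] z:[17,21] -> hit [17,21] leaf, test {P5(miss), P13@t=17}
    N9 x:[18,25] y:[4,22] z:[5,32] -> hit [18,22] leaf, test {P2(miss), P6(miss), P10(miss)}
  N8 x:[46/3,74/3] y:[5,41] z:[-9,6] -> miss, prune

Visited [0, 5, 4, 7, 10, 9, 8]. Tests: 7 box, 2 leaf. Nearest: P13.

== RESULT ==
2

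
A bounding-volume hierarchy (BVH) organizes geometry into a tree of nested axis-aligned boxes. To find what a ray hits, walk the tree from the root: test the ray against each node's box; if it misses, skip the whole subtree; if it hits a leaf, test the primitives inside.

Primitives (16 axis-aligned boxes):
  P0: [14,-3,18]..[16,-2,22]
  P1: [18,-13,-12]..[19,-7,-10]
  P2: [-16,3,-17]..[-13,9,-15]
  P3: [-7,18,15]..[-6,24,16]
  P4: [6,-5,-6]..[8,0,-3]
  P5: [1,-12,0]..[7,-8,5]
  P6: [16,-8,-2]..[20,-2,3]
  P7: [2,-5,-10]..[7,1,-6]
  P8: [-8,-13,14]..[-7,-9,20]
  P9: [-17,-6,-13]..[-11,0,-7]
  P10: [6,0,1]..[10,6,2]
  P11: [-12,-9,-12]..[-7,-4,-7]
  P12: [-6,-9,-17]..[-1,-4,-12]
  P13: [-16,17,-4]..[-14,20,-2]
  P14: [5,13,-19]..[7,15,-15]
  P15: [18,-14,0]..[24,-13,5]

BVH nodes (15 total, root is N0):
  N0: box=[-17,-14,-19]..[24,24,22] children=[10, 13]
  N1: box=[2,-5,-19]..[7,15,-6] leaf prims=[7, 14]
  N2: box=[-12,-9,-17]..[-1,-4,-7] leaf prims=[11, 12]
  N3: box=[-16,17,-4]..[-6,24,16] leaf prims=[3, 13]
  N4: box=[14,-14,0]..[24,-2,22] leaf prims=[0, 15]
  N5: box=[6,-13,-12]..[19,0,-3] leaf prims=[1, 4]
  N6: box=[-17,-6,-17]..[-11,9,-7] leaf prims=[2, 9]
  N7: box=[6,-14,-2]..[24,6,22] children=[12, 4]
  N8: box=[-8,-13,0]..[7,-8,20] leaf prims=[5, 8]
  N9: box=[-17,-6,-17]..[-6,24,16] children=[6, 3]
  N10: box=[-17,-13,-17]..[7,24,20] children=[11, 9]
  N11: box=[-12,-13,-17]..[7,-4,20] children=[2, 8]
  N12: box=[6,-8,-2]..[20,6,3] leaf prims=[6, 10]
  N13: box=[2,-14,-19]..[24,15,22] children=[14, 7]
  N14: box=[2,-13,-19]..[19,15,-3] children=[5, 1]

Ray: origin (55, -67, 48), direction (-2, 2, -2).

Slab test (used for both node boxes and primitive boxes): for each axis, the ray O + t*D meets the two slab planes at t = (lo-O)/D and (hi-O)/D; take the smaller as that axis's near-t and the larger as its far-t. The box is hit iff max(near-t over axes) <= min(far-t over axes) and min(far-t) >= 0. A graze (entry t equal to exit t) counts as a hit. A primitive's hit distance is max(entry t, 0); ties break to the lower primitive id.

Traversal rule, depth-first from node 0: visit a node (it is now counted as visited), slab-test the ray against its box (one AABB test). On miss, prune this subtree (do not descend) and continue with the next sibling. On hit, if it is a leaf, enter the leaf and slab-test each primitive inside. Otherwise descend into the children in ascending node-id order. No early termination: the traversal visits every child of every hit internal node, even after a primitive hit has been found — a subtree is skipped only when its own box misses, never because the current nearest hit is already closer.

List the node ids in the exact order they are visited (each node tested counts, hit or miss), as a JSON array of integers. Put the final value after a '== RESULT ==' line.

Walk:
N0 x:[31/2,36] y:[53/2,91/2] z:[13,67/2] -> hit [53/2,67/2], descend [10, 13]
  N10 x:[24,36] y:[27,91/2] z:[14,65/2] -> hit [27,65/2], descend [9, 11]
    N9 x:[61/2,36] y:[61/2,91/2] z:[16,65/2] -> hit [61/2,65/2], descend [3, 6]
      N3 x:[61/2,71/2] y:[42,91/2] z:[16,26] -> miss, prune
      N6 x:[33,36] y:[61/2,38] z:[55/2,65/2] -> miss, prune
    N11 x:[24,67/2] y:[27,63/2] z:[14,65/2] -> hit [27,63/2], descend [2, 8]
      N2 x:[28,67/2] y:[29,63/2] z:[55/2,65/2] -> hit [29,63/2] leaf, test {P11(miss), P12@t=30}
      N8 x:[24,63/2] y:[27,59/2] z:[14,24] -> miss, prune
  N13 x:[31/2,53/2] y:[53/2,41] z:[13,67/2] -> hit [53/2,53/2], descend [7, 14]
    N7 x:[31/2,49/2] y:[53/2,73/2] z:[13,25] -> miss, prune
    N14 x:[18,53/2] y:[27,41] z:[51/2,67/2] -> miss, prune

Visited [0, 10, 9, 3, 6, 11, 2, 8, 13, 7, 14]. Tests: 11 box, 1 leaf. Nearest: P12.

== RESULT ==
[0, 10, 9, 3, 6, 11, 2, 8, 13, 7, 14]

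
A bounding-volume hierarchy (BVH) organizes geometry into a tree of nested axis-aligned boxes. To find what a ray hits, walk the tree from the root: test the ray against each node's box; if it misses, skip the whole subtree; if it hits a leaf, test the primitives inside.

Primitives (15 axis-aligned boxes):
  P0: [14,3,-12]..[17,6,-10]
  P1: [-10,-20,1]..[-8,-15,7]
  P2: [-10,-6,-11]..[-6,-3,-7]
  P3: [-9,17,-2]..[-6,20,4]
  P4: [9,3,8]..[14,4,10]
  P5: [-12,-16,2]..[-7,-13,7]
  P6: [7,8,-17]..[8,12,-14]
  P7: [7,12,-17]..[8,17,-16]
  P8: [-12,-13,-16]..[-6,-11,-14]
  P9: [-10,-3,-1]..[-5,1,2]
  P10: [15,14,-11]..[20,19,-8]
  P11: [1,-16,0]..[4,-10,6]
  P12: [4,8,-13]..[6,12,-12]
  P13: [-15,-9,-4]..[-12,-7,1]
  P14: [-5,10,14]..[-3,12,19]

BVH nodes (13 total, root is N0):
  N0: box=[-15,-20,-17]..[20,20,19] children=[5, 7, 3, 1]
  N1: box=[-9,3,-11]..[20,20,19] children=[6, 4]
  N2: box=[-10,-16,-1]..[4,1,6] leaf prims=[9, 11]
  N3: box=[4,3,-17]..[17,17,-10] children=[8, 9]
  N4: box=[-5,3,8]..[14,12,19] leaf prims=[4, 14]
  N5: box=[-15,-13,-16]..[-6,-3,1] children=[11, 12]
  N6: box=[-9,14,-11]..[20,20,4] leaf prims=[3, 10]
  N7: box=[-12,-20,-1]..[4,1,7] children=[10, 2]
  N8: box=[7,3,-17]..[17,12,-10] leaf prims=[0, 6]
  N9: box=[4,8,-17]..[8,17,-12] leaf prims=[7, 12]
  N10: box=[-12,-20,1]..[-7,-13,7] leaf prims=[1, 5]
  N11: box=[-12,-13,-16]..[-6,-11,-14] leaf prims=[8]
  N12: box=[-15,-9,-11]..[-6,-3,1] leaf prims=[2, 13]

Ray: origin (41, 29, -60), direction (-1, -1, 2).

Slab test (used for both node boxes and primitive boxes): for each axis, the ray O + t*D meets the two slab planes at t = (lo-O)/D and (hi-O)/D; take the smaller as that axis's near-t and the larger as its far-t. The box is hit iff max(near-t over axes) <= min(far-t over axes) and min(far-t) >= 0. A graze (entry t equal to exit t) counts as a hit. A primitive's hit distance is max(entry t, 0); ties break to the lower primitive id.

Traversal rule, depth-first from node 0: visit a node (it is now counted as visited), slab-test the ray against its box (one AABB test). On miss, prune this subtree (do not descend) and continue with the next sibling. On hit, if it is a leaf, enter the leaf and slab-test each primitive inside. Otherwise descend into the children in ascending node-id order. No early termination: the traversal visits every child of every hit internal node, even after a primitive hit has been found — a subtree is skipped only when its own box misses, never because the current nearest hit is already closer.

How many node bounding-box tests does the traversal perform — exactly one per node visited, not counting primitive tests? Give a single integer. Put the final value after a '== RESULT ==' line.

Trace the traversal:
N0 x:[21,56] y:[9,49] z:[43/2,79/2] -> hit [43/2,79/2], descend [1, 3, 5, 7]
  N1 x:[21,50] y:[9,26] z:[49/2,79/2] -> hit [49/2,26], descend [4, 6]
    N4 x:[27,46] y:[17,26] z:[34,79/2] -> miss, prune
    N6 x:[21,50] y:[9,15] z:[49/2,32] -> miss, prune
  N3 x:[24,37] y:[12,26] z:[43/2,25] -> hit [24,25], descend [8, 9]
    N8 x:[24,34] y:[17,26] z:[43/2,25] -> hit [24,25] leaf, test {P0@t=24, P6(miss)}
    N9 x:[33,37] y:[12,21] z:[43/2,24] -> miss, prune
  N5 x:[47,56] y:[32,42] z:[22,61/2] -> miss, prune
  N7 x:[37,53] y:[28,49] z:[59/2,67/2] -> miss, prune

order=[0, 1, 4, 6, 3, 8, 9, 5, 7]  |boxes|=9  |leaves|=1  hit=P0

== RESULT ==
9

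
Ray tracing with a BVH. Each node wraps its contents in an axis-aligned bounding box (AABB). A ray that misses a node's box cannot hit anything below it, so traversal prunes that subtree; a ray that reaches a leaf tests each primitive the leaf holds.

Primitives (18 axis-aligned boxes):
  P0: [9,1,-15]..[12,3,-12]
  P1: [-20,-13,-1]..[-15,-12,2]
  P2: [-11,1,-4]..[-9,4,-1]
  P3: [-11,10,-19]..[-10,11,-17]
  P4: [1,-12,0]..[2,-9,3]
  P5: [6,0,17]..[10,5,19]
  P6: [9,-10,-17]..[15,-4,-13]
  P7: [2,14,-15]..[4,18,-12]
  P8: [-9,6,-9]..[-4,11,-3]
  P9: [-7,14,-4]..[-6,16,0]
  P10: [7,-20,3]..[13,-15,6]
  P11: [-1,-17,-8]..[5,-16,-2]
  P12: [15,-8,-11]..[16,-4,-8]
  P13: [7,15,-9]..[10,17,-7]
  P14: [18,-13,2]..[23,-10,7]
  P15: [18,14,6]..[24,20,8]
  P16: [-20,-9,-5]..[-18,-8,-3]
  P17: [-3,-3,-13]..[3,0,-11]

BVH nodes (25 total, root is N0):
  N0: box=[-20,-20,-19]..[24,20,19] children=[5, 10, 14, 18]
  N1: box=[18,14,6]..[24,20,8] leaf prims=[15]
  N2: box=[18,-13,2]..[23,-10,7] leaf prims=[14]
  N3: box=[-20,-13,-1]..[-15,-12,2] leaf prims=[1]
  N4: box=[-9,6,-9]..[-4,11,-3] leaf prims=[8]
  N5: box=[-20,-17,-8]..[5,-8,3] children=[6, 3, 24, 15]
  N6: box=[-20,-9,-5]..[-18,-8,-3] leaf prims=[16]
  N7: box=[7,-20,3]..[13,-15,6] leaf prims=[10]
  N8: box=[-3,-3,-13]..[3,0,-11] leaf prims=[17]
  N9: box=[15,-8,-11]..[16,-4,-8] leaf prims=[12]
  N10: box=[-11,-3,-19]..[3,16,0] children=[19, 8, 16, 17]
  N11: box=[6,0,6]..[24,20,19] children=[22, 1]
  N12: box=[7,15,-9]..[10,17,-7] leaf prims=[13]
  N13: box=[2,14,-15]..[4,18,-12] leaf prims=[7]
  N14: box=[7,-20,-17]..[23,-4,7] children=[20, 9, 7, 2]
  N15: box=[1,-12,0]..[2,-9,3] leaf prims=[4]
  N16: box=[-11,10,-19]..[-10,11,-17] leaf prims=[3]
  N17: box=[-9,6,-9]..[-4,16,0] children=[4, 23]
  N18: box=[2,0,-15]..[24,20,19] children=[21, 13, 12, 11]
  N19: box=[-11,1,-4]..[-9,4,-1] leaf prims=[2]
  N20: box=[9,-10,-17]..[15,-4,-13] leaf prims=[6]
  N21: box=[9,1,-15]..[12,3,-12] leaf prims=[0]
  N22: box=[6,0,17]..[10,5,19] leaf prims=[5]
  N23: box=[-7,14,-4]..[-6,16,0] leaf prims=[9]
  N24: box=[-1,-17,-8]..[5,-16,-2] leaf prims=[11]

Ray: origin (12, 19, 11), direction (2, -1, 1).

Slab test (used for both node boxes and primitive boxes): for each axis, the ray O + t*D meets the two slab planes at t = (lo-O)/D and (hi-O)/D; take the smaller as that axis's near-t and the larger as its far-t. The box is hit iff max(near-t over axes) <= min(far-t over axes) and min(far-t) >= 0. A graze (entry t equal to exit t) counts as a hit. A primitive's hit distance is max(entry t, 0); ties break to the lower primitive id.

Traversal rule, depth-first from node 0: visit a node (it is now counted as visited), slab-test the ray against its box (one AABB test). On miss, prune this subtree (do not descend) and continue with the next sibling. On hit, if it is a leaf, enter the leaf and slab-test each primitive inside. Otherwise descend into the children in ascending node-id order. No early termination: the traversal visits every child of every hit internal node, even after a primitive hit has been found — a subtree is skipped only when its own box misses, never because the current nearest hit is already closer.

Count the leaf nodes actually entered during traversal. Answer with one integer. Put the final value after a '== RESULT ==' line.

Walk:
N0 x:[-16,6] y:[-1,39] z:[-30,8] -> hit [-1,6], descend [5, 10, 14, 18]
  N5 x:[-16,-7/2] y:[27,36] z:[-19,-8] -> miss, prune
  N10 x:[-23/2,-9/2] y:[3,22] z:[-30,-11] -> miss, prune
  N14 x:[-5/2,11/2] y:[23,39] z:[-28,-4] -> miss, prune
  N18 x:[-5,6] y:[-1,19] z:[-26,8] -> hit [-1,6], descend [11, 12, 13, 21]
    N11 x:[-3,6] y:[-1,19] z:[-5,8] -> hit [-1,6], descend [1, 22]
      N1 x:[3,6] y:[-1,5] z:[-5,-3] -> miss, prune
      N22 x:[-3,-1] y:[14,19] z:[6,8] -> miss, prune
    N12 x:[-5/2,-1] y:[2,4] z:[-20,-18] -> miss, prune
    N13 x:[-5,-4] y:[1,5] z:[-26,-23] -> miss, prune
    N21 x:[-3/2,0] y:[16,18] z:[-26,-23] -> miss, prune

Visited [0, 5, 10, 14, 18, 11, 1, 22, 12, 13, 21]. Tests: 11 box, 0 leaf. Nearest: miss.

== RESULT ==
0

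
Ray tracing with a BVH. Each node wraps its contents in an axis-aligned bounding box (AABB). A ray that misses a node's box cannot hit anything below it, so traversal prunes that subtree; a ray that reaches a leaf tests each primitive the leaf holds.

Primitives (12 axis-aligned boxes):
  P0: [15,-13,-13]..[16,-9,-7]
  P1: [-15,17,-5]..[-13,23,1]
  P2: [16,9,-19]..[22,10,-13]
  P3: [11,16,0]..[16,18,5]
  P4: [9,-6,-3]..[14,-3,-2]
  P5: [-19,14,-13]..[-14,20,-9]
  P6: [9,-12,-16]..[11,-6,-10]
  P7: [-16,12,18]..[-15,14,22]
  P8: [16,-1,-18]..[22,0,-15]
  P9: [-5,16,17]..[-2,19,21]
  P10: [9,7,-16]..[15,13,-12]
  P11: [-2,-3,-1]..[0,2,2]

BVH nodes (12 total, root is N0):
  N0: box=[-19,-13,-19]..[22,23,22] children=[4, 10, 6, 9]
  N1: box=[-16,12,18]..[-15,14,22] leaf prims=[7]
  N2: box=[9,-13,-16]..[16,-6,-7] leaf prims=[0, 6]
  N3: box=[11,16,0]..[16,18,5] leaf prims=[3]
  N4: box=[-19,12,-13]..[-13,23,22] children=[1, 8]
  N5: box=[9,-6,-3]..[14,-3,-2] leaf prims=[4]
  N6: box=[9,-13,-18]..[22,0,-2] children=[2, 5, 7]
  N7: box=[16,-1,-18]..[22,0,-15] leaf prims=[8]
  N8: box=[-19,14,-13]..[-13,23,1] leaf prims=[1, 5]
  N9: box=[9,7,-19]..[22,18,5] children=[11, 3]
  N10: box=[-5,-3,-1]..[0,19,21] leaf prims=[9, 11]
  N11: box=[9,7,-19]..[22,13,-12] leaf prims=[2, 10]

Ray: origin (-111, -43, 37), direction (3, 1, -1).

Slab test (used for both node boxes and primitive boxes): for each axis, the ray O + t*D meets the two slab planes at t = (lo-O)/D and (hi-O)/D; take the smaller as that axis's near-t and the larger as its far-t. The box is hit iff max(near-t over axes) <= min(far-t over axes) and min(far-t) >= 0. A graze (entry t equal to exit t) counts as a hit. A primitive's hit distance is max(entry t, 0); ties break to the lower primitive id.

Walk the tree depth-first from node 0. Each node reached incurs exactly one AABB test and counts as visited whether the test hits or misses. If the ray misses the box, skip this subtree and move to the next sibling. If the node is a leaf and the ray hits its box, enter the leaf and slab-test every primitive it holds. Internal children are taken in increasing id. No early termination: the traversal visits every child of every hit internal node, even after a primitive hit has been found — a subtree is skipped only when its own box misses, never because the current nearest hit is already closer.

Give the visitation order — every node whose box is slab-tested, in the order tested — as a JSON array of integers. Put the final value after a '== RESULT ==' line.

Walk:
N0 x:[92/3,133/3] y:[30,66] z:[15,56] -> hit [92/3,133/3], descend [4, 6, 9, 10]
  N4 x:[92/3,98/3] y:[55,66] z:[15,50] -> miss, prune
  N6 x:[40,133/3] y:[30,43] z:[39,55] -> hit [40,43], descend [2, 5, 7]
    N2 x:[40,127/3] y:[30,37] z:[44,53] -> miss, prune
    N5 x:[40,125/3] y:[37,40] z:[39,40] -> hit [40,40] leaf, test {P4@t=40}
    N7 x:[127/3,133/3] y:[42,43] z:[52,55] -> miss, prune
  N9 x:[40,133/3] y:[50,61] z:[32,56] -> miss, prune
  N10 x:[106/3,37] y:[40,62] z:[16,38] -> miss, prune

order=[0, 4, 6, 2, 5, 7, 9, 10]  |boxes|=8  |leaves|=1  hit=P4

== RESULT ==
[0, 4, 6, 2, 5, 7, 9, 10]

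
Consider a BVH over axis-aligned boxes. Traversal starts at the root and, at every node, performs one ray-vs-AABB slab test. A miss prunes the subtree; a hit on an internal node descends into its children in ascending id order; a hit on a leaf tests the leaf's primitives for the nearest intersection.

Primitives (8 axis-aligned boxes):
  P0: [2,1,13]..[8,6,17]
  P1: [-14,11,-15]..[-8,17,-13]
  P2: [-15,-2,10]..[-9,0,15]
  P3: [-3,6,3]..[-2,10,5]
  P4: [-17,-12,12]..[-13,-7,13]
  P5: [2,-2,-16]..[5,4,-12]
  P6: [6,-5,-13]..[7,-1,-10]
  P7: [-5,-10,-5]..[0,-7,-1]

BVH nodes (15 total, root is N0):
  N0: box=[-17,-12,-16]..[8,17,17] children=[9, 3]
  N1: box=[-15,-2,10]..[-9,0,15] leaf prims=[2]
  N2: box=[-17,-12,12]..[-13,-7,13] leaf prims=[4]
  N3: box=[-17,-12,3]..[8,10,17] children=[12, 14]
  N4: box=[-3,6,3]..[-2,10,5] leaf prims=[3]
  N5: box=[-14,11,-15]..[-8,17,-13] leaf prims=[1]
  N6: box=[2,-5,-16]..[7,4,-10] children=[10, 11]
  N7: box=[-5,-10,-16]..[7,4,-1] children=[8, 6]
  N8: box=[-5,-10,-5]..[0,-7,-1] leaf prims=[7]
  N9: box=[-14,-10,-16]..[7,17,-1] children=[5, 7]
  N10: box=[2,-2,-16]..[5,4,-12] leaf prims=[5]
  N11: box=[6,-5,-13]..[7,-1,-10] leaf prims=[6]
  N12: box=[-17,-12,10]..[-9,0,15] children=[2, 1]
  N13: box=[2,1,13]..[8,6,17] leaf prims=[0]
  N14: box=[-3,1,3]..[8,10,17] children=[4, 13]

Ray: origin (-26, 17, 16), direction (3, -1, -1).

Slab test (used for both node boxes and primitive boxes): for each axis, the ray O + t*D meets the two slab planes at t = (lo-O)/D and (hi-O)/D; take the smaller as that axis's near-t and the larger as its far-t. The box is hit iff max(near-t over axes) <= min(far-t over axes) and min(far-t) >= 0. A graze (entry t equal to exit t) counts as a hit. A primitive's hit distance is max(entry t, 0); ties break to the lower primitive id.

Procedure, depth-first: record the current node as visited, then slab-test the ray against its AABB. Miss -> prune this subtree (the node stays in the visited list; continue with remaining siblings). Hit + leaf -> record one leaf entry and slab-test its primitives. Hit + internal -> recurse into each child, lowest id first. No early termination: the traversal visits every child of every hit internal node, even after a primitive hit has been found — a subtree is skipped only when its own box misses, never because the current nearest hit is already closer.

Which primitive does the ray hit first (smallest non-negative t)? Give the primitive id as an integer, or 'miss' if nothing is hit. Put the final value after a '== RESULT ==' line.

Walk:
N0 x:[3,34/3] y:[0,29] z:[-1,32] -> hit [3,34/3], descend [3, 9]
  N3 x:[3,34/3] y:[7,29] z:[-1,13] -> hit [7,34/3], descend [12, 14]
    N12 x:[3,17/3] y:[17,29] z:[1,6] -> miss, prune
    N14 x:[23/3,34/3] y:[7,16] z:[-1,13] -> hit [23/3,34/3], descend [4, 13]
      N4 x:[23/3,8] y:[7,11] z:[11,13] -> miss, prune
      N13 x:[28/3,34/3] y:[11,16] z:[-1,3] -> miss, prune
  N9 x:[4,11] y:[0,27] z:[17,32] -> miss, prune

order=[0, 3, 12, 14, 4, 13, 9]  |boxes|=7  |leaves|=0  hit=miss

== RESULT ==
miss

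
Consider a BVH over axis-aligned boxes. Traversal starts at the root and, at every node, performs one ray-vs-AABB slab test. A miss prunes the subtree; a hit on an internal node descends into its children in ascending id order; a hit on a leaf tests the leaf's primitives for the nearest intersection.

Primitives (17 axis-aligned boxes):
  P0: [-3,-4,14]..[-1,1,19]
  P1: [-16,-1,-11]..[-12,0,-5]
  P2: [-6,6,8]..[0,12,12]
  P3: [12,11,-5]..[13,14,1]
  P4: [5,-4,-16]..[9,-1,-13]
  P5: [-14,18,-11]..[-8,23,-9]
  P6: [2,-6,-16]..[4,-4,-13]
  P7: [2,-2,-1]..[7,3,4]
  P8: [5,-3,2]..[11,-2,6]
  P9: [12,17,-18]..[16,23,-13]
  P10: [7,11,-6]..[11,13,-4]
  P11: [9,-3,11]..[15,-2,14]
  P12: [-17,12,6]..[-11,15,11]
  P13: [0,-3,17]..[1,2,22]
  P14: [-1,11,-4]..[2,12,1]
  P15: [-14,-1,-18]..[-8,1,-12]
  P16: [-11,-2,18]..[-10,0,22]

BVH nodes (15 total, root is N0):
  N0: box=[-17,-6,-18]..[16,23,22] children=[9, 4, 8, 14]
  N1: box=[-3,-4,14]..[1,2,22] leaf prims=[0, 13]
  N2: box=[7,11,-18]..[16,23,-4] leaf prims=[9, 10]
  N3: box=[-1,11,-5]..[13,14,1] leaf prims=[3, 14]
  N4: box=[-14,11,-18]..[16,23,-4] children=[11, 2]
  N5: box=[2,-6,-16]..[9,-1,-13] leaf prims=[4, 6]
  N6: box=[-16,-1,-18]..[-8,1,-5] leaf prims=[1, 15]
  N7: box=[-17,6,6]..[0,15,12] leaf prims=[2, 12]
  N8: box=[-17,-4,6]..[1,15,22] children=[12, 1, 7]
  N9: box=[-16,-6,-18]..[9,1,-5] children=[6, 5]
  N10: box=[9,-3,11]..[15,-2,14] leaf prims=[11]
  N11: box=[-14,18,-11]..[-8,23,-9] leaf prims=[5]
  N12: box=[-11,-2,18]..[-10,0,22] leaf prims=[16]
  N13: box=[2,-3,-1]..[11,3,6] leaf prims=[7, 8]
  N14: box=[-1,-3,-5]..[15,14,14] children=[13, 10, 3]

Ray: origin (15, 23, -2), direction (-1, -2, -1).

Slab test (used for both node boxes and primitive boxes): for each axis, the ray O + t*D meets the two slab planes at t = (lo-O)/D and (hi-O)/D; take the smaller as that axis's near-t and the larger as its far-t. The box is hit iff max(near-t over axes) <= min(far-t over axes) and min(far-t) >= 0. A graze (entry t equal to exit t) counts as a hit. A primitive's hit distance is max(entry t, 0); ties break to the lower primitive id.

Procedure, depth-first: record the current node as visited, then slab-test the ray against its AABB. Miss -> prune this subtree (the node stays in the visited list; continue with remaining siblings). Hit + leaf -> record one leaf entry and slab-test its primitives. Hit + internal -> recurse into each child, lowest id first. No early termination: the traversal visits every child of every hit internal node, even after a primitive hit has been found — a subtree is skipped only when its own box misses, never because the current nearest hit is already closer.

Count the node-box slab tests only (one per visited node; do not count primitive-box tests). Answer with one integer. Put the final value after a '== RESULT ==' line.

Traverse from the root:
N0 x:[-1,32] y:[0,29/2] z:[-24,16] -> hit [0,29/2], descend [4, 8, 9, 14]
  N4 x:[-1,29] y:[0,6] z:[2,16] -> hit [2,6], descend [2, 11]
    N2 x:[-1,8] y:[0,6] z:[2,16] -> hit [2,6] leaf, test {P9(miss), P10(miss)}
    N11 x:[23,29] y:[0,5/2] z:[7,9] -> miss, prune
  N8 x:[14,32] y:[4,27/2] z:[-24,-8] -> miss, prune
  N9 x:[6,31] y:[11,29/2] z:[3,16] -> hit [11,29/2], descend [5, 6]
    N5 x:[6,13] y:[12,29/2] z:[11,14] -> hit [12,13] leaf, test {P4(miss), P6(miss)}
    N6 x:[23,31] y:[11,12] z:[3,16] -> miss, prune
  N14 x:[0,16] y:[9/2,13] z:[-16,3] -> miss, prune

Summary -> nodes [0, 4, 2, 11, 8, 9, 5, 6, 14]; box-tests=9; leaf-entries=2; first=miss

== RESULT ==
9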